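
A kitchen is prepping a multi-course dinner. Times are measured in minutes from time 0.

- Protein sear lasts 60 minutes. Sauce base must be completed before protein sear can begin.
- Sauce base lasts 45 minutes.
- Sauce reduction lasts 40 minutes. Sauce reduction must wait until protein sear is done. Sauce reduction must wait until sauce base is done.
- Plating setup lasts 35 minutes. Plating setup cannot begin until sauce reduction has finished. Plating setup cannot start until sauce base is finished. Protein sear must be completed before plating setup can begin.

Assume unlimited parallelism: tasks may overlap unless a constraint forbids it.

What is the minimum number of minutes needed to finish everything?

Sauce base has no prerequisites, so it starts at minute 0 and finishes at minute 45.
Protein sear waits on sauce base (finishes minute 45), so it starts at minute 45 and finishes at 45 + 60 = minute 105.
Sauce reduction cannot start until protein sear (finishes minute 105); sauce base (finishes minute 45). The controlling bound is minute 105, so sauce reduction finishes at 105 + 40 = minute 145.
For plating setup: sauce reduction (finishes minute 145); sauce base (finishes minute 45); protein sear (finishes minute 105). Taking the maximum gives a start of minute 145, and it finishes at 145 + 35 = minute 180.
All tasks are finished once the last one completes. Finish times: Sauce base at 45, Protein sear at 105, Sauce reduction at 145, Plating setup at 180. The latest is minute 180.

180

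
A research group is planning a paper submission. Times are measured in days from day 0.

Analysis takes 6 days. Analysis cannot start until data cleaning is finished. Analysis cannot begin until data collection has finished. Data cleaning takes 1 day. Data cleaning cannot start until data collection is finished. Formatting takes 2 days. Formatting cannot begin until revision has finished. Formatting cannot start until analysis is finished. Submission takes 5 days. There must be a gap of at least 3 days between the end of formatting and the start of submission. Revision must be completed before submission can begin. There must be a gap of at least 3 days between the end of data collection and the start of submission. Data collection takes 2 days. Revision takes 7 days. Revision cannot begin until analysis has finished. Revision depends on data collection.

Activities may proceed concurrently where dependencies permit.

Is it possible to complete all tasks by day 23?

No

Nothing blocks data collection, so it runs from day 0 to day 2.
After data collection (finishes day 2), data cleaning can start at day 2 and finishes at day 3.
Analysis needs all of data cleaning (finishes day 3); data collection (finishes day 2). That puts its earliest start at day 3; it finishes at 3 + 6 = day 9.
Revision needs all of analysis (finishes day 9); data collection (finishes day 2). That puts its earliest start at day 9; it finishes at 9 + 7 = day 16.
Formatting cannot start until revision (finishes day 16); analysis (finishes day 9). The controlling bound is day 16, so formatting finishes at 16 + 2 = day 18.
Submission cannot start until formatting (finishes day 18, plus 3-day gap → day 21); revision (finishes day 16); data collection (finishes day 2, plus 3-day gap → day 5). The controlling bound is day 21, so submission finishes at 21 + 5 = day 26.
The earliest everything can be done is day 26, which is after the deadline of 23, so it is not possible.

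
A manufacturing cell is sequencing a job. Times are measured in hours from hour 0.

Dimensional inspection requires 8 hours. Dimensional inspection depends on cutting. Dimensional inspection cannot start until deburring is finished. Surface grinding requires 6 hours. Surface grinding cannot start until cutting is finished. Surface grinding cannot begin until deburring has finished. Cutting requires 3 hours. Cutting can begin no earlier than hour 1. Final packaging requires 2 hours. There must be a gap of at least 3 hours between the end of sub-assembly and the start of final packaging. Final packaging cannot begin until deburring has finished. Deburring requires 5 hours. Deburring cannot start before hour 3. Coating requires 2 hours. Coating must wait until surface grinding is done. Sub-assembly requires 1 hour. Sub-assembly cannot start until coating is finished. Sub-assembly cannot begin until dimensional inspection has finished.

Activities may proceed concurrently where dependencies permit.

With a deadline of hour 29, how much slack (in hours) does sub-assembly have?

7

After its own release at hour 3, deburring can start at hour 3 and finishes at hour 8.
Cutting cannot begin until its own release at hour 1. It runs from hour 1 to 1 + 3 = hour 4.
For dimensional inspection: cutting (finishes hour 4); deburring (finishes hour 8). Taking the maximum gives a start of hour 8, and it finishes at 8 + 8 = hour 16.
Surface grinding needs all of cutting (finishes hour 4); deburring (finishes hour 8). That puts its earliest start at hour 8; it finishes at 8 + 6 = hour 14.
Coating cannot begin until surface grinding (finishes hour 14). It runs from hour 14 to 14 + 2 = hour 16.
Sub-assembly has to wait for coating (finishes hour 16); dimensional inspection (finishes hour 16). The latest of these is hour 16, so sub-assembly runs hour 16 to 16 + 1 = hour 17.

Working backward from the deadline:
Nothing follows final packaging; the deadline of hour 29 is its only limit. It must start by 29 − 2 = hour 27.
Sub-assembly feeds into final packaging (must start by hour 27, minus 3-hour gap → hour 24); so sub-assembly must finish by hour 24 and therefore start by hour 23.
So sub-assembly can start as early as hour 16 and as late as hour 23, giving 23 − 16 = 7 hours of slack.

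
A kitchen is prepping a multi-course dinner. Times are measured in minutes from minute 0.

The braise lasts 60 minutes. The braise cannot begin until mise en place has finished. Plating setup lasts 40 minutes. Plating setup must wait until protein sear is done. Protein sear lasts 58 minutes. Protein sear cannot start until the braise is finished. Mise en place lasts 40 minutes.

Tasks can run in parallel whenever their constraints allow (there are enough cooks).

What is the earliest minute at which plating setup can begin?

Nothing blocks mise en place, so it runs from minute 0 to minute 40.
The braise waits on mise en place (finishes minute 40), so it starts at minute 40 and finishes at 40 + 60 = minute 100.
Protein sear cannot begin until the braise (finishes minute 100). It runs from minute 100 to 100 + 58 = minute 158.
Plating setup waits on protein sear (finishes minute 158), so the earliest it can start is minute 158.

158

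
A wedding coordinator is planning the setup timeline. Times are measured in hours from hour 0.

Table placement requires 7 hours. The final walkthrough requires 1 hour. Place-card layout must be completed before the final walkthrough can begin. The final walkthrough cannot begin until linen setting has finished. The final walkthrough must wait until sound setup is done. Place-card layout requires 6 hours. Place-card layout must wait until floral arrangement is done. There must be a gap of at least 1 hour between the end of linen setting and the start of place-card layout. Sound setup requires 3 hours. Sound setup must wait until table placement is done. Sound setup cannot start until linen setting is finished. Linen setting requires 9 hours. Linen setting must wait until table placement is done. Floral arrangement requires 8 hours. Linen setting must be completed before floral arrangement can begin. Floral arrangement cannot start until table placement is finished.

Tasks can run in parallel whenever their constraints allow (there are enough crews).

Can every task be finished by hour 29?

No

Table placement can start immediately at hour 0; it finishes at hour 7.
After table placement (finishes hour 7), linen setting can start at hour 7 and finishes at hour 16.
Sound setup needs all of table placement (finishes hour 7); linen setting (finishes hour 16). That puts its earliest start at hour 16; it finishes at 16 + 3 = hour 19.
For floral arrangement: linen setting (finishes hour 16); table placement (finishes hour 7). Taking the maximum gives a start of hour 16, and it finishes at 16 + 8 = hour 24.
For place-card layout: floral arrangement (finishes hour 24); linen setting (finishes hour 16, plus 1-hour gap → hour 17). Taking the maximum gives a start of hour 24, and it finishes at 24 + 6 = hour 30.
The final walkthrough needs all of place-card layout (finishes hour 30); linen setting (finishes hour 16); sound setup (finishes hour 19). That puts its earliest start at hour 30; it finishes at 30 + 1 = hour 31.
The earliest everything can be done is hour 31, which is after the deadline of 29, so it is not possible.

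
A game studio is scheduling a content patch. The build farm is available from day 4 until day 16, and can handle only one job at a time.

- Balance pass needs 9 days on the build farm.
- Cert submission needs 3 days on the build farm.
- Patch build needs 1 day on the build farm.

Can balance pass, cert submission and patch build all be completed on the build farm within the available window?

No

The build farm window is 16 − 4 = 12 days.
Running back to back, the jobs need 9 + 3 + 1 = 13 days on the build farm.
Since 13 > 12, they cannot all fit.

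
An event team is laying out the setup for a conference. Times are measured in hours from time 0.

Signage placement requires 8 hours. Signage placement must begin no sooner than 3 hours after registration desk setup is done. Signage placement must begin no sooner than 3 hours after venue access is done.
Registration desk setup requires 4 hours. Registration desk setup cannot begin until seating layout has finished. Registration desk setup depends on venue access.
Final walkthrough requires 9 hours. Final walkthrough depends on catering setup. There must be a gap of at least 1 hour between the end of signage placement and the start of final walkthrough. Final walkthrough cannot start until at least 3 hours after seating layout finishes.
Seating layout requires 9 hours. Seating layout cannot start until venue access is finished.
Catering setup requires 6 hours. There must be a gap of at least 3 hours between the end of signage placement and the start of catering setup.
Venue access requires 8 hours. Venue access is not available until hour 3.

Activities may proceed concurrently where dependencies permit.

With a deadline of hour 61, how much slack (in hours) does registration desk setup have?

8

Venue access cannot begin until its own release at hour 3. It runs from hour 3 to 3 + 8 = hour 11.
Seating layout cannot begin until venue access (finishes hour 11). It runs from hour 11 to 11 + 9 = hour 20.
Registration desk setup has to wait for seating layout (finishes hour 20); venue access (finishes hour 11). The latest of these is hour 20, so registration desk setup runs hour 20 to 20 + 4 = hour 24.

Working backward from the deadline:
To finish by hour 61, final walkthrough (duration 9) must start no later than hour 52.
Catering setup must finish before final walkthrough (must start by hour 52). With a 6-hour duration, catering setup must start by 52 − 6 = hour 46.
For signage placement: catering setup (must start by hour 46, minus 3-hour gap → hour 43); final walkthrough (must start by hour 52, minus 1-hour gap → hour 51). The most restrictive is hour 43; with an 8-hour duration, signage placement must start by hour 35.
Registration desk setup feeds into signage placement (must start by hour 35, minus 3-hour gap → hour 32); so registration desk setup must finish by hour 32 and therefore start by hour 28.
So registration desk setup can start as early as hour 20 and as late as hour 28, giving 28 − 20 = 8 hours of slack.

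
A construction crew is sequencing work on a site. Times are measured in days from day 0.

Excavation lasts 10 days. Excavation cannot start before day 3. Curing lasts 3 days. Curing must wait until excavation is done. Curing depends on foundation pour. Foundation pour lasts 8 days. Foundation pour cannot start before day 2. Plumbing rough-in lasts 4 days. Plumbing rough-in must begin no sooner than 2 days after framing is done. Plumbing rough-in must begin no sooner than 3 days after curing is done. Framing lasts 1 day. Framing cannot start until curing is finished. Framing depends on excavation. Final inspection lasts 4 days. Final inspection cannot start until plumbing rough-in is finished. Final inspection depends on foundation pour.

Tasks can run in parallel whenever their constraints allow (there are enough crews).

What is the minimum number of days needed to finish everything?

27

Foundation pour cannot begin until its own release at day 2. It runs from day 2 to 2 + 8 = day 10.
Excavation waits on its own release at day 3, so it starts at day 3 and finishes at 3 + 10 = day 13.
For curing: excavation (finishes day 13); foundation pour (finishes day 10). Taking the maximum gives a start of day 13, and it finishes at 13 + 3 = day 16.
Framing has to wait for curing (finishes day 16); excavation (finishes day 13). The latest of these is day 16, so framing runs day 16 to 16 + 1 = day 17.
Plumbing rough-in cannot start until framing (finishes day 17, plus 2-day gap → day 19); curing (finishes day 16, plus 3-day gap → day 19). The controlling bound is day 19, so plumbing rough-in finishes at 19 + 4 = day 23.
For final inspection: plumbing rough-in (finishes day 23); foundation pour (finishes day 10). Taking the maximum gives a start of day 23, and it finishes at 23 + 4 = day 27.
All tasks are finished once the last one completes. Finish times: Excavation at 13, Foundation pour at 10, Curing at 16, Framing at 17, Plumbing rough-in at 23, Final inspection at 27. The latest is day 27.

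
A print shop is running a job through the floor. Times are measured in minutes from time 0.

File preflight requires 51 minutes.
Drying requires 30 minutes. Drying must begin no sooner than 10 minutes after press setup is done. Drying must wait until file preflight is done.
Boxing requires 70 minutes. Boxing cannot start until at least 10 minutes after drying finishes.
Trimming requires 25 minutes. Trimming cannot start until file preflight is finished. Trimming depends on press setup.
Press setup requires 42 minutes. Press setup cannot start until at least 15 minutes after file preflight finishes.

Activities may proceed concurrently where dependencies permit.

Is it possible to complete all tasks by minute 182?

No

File preflight can start immediately at minute 0; it finishes at minute 51.
Press setup waits on file preflight (finishes minute 51, plus 15-minute gap → minute 66), so it starts at minute 66 and finishes at 66 + 42 = minute 108.
Trimming cannot start until file preflight (finishes minute 51); press setup (finishes minute 108). The controlling bound is minute 108, so trimming finishes at 108 + 25 = minute 133.
Drying needs all of press setup (finishes minute 108, plus 10-minute gap → minute 118); file preflight (finishes minute 51). That puts its earliest start at minute 118; it finishes at 118 + 30 = minute 148.
After drying (finishes minute 148, plus 10-minute gap → minute 158), boxing can start at minute 158 and finishes at minute 228.
The earliest everything can be done is minute 228, which is after the deadline of 182, so it is not possible.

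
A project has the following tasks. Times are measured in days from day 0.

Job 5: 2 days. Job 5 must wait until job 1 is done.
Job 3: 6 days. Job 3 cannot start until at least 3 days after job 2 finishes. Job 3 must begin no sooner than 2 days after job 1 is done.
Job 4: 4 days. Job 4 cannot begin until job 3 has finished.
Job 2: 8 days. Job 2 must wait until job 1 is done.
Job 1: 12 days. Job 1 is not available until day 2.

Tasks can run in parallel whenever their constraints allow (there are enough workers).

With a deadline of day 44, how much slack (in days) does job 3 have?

9

After its own release at day 2, job 1 can start at day 2 and finishes at day 14.
Job 2 cannot begin until job 1 (finishes day 14). It runs from day 14 to 14 + 8 = day 22.
For job 3: job 2 (finishes day 22, plus 3-day gap → day 25); job 1 (finishes day 14, plus 2-day gap → day 16). Taking the maximum gives a start of day 25, and it finishes at 25 + 6 = day 31.

Working backward from the deadline:
Job 4 has no dependents, so it just needs to finish by day 44. Starting by 44 − 4 = day 40 achieves that.
Job 3 must finish before job 4 (must start by day 40). With a 6-day duration, job 3 must start by 40 − 6 = day 34.
So job 3 can start as early as day 25 and as late as day 34, giving 34 − 25 = 9 days of slack.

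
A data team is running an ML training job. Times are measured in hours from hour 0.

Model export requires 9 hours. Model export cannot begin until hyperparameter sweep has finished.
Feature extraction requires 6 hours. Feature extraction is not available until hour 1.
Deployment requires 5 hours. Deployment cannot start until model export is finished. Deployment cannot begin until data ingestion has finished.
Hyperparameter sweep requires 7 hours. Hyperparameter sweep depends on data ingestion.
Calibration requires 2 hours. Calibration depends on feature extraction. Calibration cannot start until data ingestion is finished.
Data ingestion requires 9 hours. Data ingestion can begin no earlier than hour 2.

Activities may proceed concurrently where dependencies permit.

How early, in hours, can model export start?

After its own release at hour 2, data ingestion can start at hour 2 and finishes at hour 11.
Hyperparameter sweep cannot begin until data ingestion (finishes hour 11). It runs from hour 11 to 11 + 7 = hour 18.
Model export waits on hyperparameter sweep (finishes hour 18), so the earliest it can start is hour 18.

18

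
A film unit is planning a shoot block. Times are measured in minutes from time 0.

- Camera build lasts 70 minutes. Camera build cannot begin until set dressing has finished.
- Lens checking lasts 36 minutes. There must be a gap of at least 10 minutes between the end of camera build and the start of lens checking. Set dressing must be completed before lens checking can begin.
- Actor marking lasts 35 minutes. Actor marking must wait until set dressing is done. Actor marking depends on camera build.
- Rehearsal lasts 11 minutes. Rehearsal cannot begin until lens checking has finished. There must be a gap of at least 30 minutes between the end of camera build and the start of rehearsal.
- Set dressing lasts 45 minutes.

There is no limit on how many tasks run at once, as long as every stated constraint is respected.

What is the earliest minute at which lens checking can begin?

125

Set dressing has no prerequisites, so it starts at minute 0 and finishes at minute 45.
Camera build cannot begin until set dressing (finishes minute 45). It runs from minute 45 to 45 + 70 = minute 115.
Lens checking waits on camera build (finishes minute 115, plus 10-minute gap → minute 125); set dressing (finishes minute 45). The latest of these is minute 125, which is the earliest lens checking can start.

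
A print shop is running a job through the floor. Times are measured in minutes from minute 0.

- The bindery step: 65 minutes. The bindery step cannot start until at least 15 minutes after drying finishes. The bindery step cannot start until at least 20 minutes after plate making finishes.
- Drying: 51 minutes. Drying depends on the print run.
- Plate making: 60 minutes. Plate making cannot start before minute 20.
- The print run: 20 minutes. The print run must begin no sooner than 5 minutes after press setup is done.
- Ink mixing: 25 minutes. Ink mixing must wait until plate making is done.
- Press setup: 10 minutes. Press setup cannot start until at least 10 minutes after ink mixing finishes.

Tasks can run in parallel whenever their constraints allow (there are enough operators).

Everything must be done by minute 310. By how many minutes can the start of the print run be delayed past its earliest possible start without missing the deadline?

29

Plate making cannot begin until its own release at minute 20. It runs from minute 20 to 20 + 60 = minute 80.
Ink mixing waits on plate making (finishes minute 80), so it starts at minute 80 and finishes at 80 + 25 = minute 105.
Press setup cannot begin until ink mixing (finishes minute 105, plus 10-minute gap → minute 115). It runs from minute 115 to 115 + 10 = minute 125.
The print run cannot begin until press setup (finishes minute 125, plus 5-minute gap → minute 130). It runs from minute 130 to 130 + 20 = minute 150.

Working backward from the deadline:
To finish by minute 310, the bindery step (duration 65) must start no later than minute 245.
Drying has to be done before the bindery step (must start by minute 245, minus 15-minute gap → minute 230). That means finishing by minute 230, i.e. starting by 230 − 51 = minute 179.
The print run must finish before drying (must start by minute 179). With a 20-minute duration, the print run must start by 179 − 20 = minute 159.
So the print run can start as early as minute 130 and as late as minute 159, giving 159 − 130 = 29 minutes of slack.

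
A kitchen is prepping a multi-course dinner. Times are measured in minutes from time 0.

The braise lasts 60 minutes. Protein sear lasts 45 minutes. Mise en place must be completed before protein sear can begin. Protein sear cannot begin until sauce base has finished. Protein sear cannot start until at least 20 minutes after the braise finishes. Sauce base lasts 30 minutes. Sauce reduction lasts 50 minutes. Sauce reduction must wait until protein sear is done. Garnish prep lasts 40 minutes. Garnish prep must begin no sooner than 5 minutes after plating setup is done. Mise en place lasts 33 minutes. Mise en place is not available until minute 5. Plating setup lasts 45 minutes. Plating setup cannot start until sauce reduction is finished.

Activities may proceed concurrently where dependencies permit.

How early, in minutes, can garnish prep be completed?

265

Nothing blocks the braise, so it runs from minute 0 to minute 60.
Sauce base has no prerequisites, so it starts at minute 0 and finishes at minute 30.
Mise en place waits on its own release at minute 5, so it starts at minute 5 and finishes at 5 + 33 = minute 38.
Protein sear has to wait for mise en place (finishes minute 38); sauce base (finishes minute 30); the braise (finishes minute 60, plus 20-minute gap → minute 80). The latest of these is minute 80, so protein sear runs minute 80 to 80 + 45 = minute 125.
Sauce reduction waits on protein sear (finishes minute 125), so it starts at minute 125 and finishes at 125 + 50 = minute 175.
Plating setup cannot begin until sauce reduction (finishes minute 175). It runs from minute 175 to 175 + 45 = minute 220.
Garnish prep waits on plating setup (finishes minute 220, plus 5-minute gap → minute 225), so it starts at minute 225 and finishes at 225 + 40 = minute 265.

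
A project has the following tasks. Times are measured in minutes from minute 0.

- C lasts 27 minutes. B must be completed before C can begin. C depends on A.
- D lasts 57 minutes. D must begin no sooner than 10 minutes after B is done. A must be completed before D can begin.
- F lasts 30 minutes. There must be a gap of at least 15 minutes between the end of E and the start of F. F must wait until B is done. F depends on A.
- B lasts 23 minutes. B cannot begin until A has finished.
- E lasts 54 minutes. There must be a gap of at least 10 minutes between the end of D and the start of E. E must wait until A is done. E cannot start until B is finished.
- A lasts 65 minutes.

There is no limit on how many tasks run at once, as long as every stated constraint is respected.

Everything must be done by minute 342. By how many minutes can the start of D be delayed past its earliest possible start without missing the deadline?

Nothing blocks A, so it runs from minute 0 to minute 65.
B waits on A (finishes minute 65), so it starts at minute 65 and finishes at 65 + 23 = minute 88.
D cannot start until B (finishes minute 88, plus 10-minute gap → minute 98); A (finishes minute 65). The controlling bound is minute 98, so D finishes at 98 + 57 = minute 155.

Working backward from the deadline:
To finish by minute 342, F (duration 30) must start no later than minute 312.
E feeds into F (must start by minute 312, minus 15-minute gap → minute 297); so E must finish by minute 297 and therefore start by minute 243.
D has to be done before E (must start by minute 243, minus 10-minute gap → minute 233). That means finishing by minute 233, i.e. starting by 233 − 57 = minute 176.
So D can start as early as minute 98 and as late as minute 176, giving 176 − 98 = 78 minutes of slack.

78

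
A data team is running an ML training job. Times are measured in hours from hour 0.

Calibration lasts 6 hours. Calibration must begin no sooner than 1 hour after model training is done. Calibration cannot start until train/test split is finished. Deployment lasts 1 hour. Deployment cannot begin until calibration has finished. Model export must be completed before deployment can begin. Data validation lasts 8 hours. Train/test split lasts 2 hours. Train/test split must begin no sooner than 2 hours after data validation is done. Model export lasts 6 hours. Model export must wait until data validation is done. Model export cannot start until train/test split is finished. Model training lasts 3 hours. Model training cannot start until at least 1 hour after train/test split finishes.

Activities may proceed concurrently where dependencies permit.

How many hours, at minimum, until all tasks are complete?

Nothing blocks data validation, so it runs from hour 0 to hour 8.
Train/test split waits on data validation (finishes hour 8, plus 2-hour gap → hour 10), so it starts at hour 10 and finishes at 10 + 2 = hour 12.
Model export has to wait for data validation (finishes hour 8); train/test split (finishes hour 12). The latest of these is hour 12, so model export runs hour 12 to 12 + 6 = hour 18.
Model training cannot begin until train/test split (finishes hour 12, plus 1-hour gap → hour 13). It runs from hour 13 to 13 + 3 = hour 16.
For calibration: model training (finishes hour 16, plus 1-hour gap → hour 17); train/test split (finishes hour 12). Taking the maximum gives a start of hour 17, and it finishes at 17 + 6 = hour 23.
Deployment needs all of calibration (finishes hour 23); model export (finishes hour 18). That puts its earliest start at hour 23; it finishes at 23 + 1 = hour 24.
All tasks are finished once the last one completes. Finish times: Data validation at 8, Train/test split at 12, Model training at 16, Calibration at 23, Model export at 18, Deployment at 24. The latest is hour 24.

24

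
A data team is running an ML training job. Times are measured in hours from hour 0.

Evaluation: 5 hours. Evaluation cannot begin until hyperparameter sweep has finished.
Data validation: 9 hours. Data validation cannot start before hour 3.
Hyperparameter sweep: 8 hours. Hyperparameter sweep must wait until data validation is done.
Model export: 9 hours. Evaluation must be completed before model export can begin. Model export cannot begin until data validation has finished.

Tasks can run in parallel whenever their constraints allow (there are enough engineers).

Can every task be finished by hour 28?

After its own release at hour 3, data validation can start at hour 3 and finishes at hour 12.
Hyperparameter sweep cannot begin until data validation (finishes hour 12). It runs from hour 12 to 12 + 8 = hour 20.
After hyperparameter sweep (finishes hour 20), evaluation can start at hour 20 and finishes at hour 25.
Model export needs all of evaluation (finishes hour 25); data validation (finishes hour 12). That puts its earliest start at hour 25; it finishes at 25 + 9 = hour 34.
The earliest everything can be done is hour 34, which is after the deadline of 28, so it is not possible.

No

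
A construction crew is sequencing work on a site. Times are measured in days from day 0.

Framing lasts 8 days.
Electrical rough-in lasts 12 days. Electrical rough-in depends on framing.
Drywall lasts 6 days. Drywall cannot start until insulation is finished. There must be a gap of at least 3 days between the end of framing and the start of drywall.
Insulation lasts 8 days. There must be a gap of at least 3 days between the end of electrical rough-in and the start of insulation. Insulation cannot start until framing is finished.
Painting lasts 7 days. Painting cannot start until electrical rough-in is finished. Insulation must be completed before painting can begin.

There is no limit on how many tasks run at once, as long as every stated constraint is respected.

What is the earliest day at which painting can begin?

31

Nothing blocks framing, so it runs from day 0 to day 8.
Electrical rough-in cannot begin until framing (finishes day 8). It runs from day 8 to 8 + 12 = day 20.
Insulation has to wait for electrical rough-in (finishes day 20, plus 3-day gap → day 23); framing (finishes day 8). The latest of these is day 23, so insulation runs day 23 to 23 + 8 = day 31.
Painting waits on electrical rough-in (finishes day 20); insulation (finishes day 31). The latest of these is day 31, which is the earliest painting can start.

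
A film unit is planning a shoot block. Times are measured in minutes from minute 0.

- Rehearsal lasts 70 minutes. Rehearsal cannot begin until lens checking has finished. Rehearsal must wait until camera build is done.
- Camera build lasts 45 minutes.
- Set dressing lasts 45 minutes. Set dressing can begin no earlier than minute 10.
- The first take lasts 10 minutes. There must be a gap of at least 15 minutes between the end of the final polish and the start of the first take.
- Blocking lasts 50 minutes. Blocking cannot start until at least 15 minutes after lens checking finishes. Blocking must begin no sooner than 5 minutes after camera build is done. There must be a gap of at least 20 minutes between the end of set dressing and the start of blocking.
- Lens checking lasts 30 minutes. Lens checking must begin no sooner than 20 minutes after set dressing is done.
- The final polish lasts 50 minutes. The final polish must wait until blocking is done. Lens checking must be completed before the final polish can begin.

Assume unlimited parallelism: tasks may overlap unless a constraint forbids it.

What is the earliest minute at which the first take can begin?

235

Camera build has no prerequisites, so it starts at minute 0 and finishes at minute 45.
Set dressing waits on its own release at minute 10, so it starts at minute 10 and finishes at 10 + 45 = minute 55.
Lens checking cannot begin until set dressing (finishes minute 55, plus 20-minute gap → minute 75). It runs from minute 75 to 75 + 30 = minute 105.
Blocking needs all of lens checking (finishes minute 105, plus 15-minute gap → minute 120); camera build (finishes minute 45, plus 5-minute gap → minute 50); set dressing (finishes minute 55, plus 20-minute gap → minute 75). That puts its earliest start at minute 120; it finishes at 120 + 50 = minute 170.
The final polish needs all of blocking (finishes minute 170); lens checking (finishes minute 105). That puts its earliest start at minute 170; it finishes at 170 + 50 = minute 220.
The first take waits on the final polish (finishes minute 220, plus 15-minute gap → minute 235), so the earliest it can start is minute 235.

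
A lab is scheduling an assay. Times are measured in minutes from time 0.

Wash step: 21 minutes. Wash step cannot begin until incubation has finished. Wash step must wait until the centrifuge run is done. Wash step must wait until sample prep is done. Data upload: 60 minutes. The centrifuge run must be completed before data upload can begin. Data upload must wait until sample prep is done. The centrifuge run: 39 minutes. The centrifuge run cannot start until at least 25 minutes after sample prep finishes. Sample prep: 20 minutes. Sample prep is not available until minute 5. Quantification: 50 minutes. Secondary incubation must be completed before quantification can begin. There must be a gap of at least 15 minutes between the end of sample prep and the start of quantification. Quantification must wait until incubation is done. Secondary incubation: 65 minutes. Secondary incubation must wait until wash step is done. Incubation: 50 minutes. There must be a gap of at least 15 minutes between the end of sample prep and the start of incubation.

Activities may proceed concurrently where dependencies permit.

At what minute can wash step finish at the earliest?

111

Sample prep waits on its own release at minute 5, so it starts at minute 5 and finishes at 5 + 20 = minute 25.
After sample prep (finishes minute 25, plus 25-minute gap → minute 50), the centrifuge run can start at minute 50 and finishes at minute 89.
Incubation cannot begin until sample prep (finishes minute 25, plus 15-minute gap → minute 40). It runs from minute 40 to 40 + 50 = minute 90.
Wash step has to wait for incubation (finishes minute 90); the centrifuge run (finishes minute 89); sample prep (finishes minute 25). The latest of these is minute 90, so wash step runs minute 90 to 90 + 21 = minute 111.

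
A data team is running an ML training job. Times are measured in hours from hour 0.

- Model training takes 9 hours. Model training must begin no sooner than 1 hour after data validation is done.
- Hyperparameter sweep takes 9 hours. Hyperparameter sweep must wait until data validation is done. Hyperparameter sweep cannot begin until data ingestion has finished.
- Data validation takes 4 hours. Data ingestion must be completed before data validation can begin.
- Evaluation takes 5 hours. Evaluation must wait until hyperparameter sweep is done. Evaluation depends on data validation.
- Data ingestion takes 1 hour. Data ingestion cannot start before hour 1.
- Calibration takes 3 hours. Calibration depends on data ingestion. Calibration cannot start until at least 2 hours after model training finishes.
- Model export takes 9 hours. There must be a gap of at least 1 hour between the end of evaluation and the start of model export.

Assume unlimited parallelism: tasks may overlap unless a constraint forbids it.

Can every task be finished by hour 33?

Data ingestion waits on its own release at hour 1, so it starts at hour 1 and finishes at 1 + 1 = hour 2.
After data ingestion (finishes hour 2), data validation can start at hour 2 and finishes at hour 6.
Model training cannot begin until data validation (finishes hour 6, plus 1-hour gap → hour 7). It runs from hour 7 to 7 + 9 = hour 16.
Calibration needs all of data ingestion (finishes hour 2); model training (finishes hour 16, plus 2-hour gap → hour 18). That puts its earliest start at hour 18; it finishes at 18 + 3 = hour 21.
Hyperparameter sweep needs all of data validation (finishes hour 6); data ingestion (finishes hour 2). That puts its earliest start at hour 6; it finishes at 6 + 9 = hour 15.
For evaluation: hyperparameter sweep (finishes hour 15); data validation (finishes hour 6). Taking the maximum gives a start of hour 15, and it finishes at 15 + 5 = hour 20.
Model export cannot begin until evaluation (finishes hour 20, plus 1-hour gap → hour 21). It runs from hour 21 to 21 + 9 = hour 30.
Every task is finished by hour 30, which is no later than the deadline of 33, so the schedule is feasible.

Yes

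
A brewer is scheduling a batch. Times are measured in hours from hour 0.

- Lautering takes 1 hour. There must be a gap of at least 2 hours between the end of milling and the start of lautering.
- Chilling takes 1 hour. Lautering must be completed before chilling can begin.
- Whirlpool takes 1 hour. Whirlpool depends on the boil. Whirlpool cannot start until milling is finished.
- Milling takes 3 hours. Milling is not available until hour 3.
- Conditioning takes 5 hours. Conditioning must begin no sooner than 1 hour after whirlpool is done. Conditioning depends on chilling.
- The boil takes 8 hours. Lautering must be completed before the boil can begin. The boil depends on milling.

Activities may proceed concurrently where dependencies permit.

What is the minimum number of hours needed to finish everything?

24

Milling waits on its own release at hour 3, so it starts at hour 3 and finishes at 3 + 3 = hour 6.
After milling (finishes hour 6, plus 2-hour gap → hour 8), lautering can start at hour 8 and finishes at hour 9.
Chilling waits on lautering (finishes hour 9), so it starts at hour 9 and finishes at 9 + 1 = hour 10.
The boil cannot start until lautering (finishes hour 9); milling (finishes hour 6). The controlling bound is hour 9, so the boil finishes at 9 + 8 = hour 17.
For whirlpool: the boil (finishes hour 17); milling (finishes hour 6). Taking the maximum gives a start of hour 17, and it finishes at 17 + 1 = hour 18.
Conditioning has to wait for whirlpool (finishes hour 18, plus 1-hour gap → hour 19); chilling (finishes hour 10). The latest of these is hour 19, so conditioning runs hour 19 to 19 + 5 = hour 24.
All tasks are finished once the last one completes. Finish times: Milling at 6, Lautering at 9, The boil at 17, Whirlpool at 18, Chilling at 10, Conditioning at 24. The latest is hour 24.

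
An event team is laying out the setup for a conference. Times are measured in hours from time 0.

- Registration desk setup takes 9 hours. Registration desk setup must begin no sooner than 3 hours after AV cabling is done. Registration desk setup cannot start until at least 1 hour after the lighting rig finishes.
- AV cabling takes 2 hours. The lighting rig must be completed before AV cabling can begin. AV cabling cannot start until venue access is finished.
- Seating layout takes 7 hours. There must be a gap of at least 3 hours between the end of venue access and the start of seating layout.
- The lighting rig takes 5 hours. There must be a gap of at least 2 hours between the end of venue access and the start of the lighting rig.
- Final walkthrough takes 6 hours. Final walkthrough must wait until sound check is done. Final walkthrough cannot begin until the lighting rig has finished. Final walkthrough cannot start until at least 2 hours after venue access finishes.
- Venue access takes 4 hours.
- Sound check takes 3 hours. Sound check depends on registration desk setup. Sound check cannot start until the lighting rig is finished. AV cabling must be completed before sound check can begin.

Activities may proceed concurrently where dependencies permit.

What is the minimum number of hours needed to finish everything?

Nothing blocks venue access, so it runs from hour 0 to hour 4.
Seating layout cannot begin until venue access (finishes hour 4, plus 3-hour gap → hour 7). It runs from hour 7 to 7 + 7 = hour 14.
The lighting rig waits on venue access (finishes hour 4, plus 2-hour gap → hour 6), so it starts at hour 6 and finishes at 6 + 5 = hour 11.
AV cabling has to wait for the lighting rig (finishes hour 11); venue access (finishes hour 4). The latest of these is hour 11, so AV cabling runs hour 11 to 11 + 2 = hour 13.
Registration desk setup needs all of AV cabling (finishes hour 13, plus 3-hour gap → hour 16); the lighting rig (finishes hour 11, plus 1-hour gap → hour 12). That puts its earliest start at hour 16; it finishes at 16 + 9 = hour 25.
Sound check cannot start until registration desk setup (finishes hour 25); the lighting rig (finishes hour 11); AV cabling (finishes hour 13). The controlling bound is hour 25, so sound check finishes at 25 + 3 = hour 28.
Final walkthrough needs all of sound check (finishes hour 28); the lighting rig (finishes hour 11); venue access (finishes hour 4, plus 2-hour gap → hour 6). That puts its earliest start at hour 28; it finishes at 28 + 6 = hour 34.
All tasks are finished once the last one completes. Finish times: Venue access at 4, The lighting rig at 11, AV cabling at 13, Seating layout at 14, Registration desk setup at 25, Sound check at 28, Final walkthrough at 34. The latest is hour 34.

34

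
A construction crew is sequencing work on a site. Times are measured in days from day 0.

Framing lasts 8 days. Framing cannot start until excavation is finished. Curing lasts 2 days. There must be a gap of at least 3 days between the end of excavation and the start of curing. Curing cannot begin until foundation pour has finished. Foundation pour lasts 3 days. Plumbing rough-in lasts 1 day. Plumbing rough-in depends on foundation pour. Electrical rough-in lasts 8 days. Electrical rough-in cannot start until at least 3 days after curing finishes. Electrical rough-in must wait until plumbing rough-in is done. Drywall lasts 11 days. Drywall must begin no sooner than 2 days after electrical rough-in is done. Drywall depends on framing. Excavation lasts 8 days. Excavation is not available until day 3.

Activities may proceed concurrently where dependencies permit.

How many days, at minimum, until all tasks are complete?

Foundation pour can start immediately at day 0; it finishes at day 3.
After foundation pour (finishes day 3), plumbing rough-in can start at day 3 and finishes at day 4.
Excavation cannot begin until its own release at day 3. It runs from day 3 to 3 + 8 = day 11.
Framing waits on excavation (finishes day 11), so it starts at day 11 and finishes at 11 + 8 = day 19.
Curing cannot start until excavation (finishes day 11, plus 3-day gap → day 14); foundation pour (finishes day 3). The controlling bound is day 14, so curing finishes at 14 + 2 = day 16.
Electrical rough-in needs all of curing (finishes day 16, plus 3-day gap → day 19); plumbing rough-in (finishes day 4). That puts its earliest start at day 19; it finishes at 19 + 8 = day 27.
Drywall cannot start until electrical rough-in (finishes day 27, plus 2-day gap → day 29); framing (finishes day 19). The controlling bound is day 29, so drywall finishes at 29 + 11 = day 40.
All tasks are finished once the last one completes. Finish times: Excavation at 11, Foundation pour at 3, Curing at 16, Framing at 19, Plumbing rough-in at 4, Electrical rough-in at 27, Drywall at 40. The latest is day 40.

40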